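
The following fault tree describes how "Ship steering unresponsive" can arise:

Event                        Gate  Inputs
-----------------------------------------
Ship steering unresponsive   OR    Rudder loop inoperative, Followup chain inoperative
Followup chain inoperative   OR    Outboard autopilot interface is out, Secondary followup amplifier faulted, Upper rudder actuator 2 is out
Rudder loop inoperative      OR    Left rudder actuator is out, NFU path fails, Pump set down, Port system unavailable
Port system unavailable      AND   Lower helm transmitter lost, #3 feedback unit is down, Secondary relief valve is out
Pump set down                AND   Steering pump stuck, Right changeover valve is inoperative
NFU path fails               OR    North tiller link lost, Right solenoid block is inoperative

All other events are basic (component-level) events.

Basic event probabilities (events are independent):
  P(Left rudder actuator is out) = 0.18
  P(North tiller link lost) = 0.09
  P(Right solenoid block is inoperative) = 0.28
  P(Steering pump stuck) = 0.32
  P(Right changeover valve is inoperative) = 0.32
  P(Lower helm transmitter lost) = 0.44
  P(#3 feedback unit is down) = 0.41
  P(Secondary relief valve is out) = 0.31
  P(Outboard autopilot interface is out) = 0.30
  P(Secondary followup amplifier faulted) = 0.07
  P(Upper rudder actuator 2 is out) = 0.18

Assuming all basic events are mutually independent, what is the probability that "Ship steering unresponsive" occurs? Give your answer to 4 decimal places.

0.7570

P(NFU path fails) [OR] = 1 − (1−0.09) × (1−0.28) = 0.344800
P(Pump set down) [AND] = 0.32 × 0.32 = 0.102400
P(Port system unavailable) [AND] = 0.44 × 0.41 × 0.31 = 0.055924
P(Rudder loop inoperative) [OR] = 1 − (1−0.18) × (1−0.344800) × (1−0.102400) × (1−0.055924) = 0.544721
P(Followup chain inoperative) [OR] = 1 − (1−0.30) × (1−0.07) × (1−0.18) = 0.466180
P(Ship steering unresponsive) [OR] = 1 − (1−0.544721) × (1−0.466180) = 0.756963
Rounded to 4 decimal places: P(Ship steering unresponsive) ≈ 0.7570.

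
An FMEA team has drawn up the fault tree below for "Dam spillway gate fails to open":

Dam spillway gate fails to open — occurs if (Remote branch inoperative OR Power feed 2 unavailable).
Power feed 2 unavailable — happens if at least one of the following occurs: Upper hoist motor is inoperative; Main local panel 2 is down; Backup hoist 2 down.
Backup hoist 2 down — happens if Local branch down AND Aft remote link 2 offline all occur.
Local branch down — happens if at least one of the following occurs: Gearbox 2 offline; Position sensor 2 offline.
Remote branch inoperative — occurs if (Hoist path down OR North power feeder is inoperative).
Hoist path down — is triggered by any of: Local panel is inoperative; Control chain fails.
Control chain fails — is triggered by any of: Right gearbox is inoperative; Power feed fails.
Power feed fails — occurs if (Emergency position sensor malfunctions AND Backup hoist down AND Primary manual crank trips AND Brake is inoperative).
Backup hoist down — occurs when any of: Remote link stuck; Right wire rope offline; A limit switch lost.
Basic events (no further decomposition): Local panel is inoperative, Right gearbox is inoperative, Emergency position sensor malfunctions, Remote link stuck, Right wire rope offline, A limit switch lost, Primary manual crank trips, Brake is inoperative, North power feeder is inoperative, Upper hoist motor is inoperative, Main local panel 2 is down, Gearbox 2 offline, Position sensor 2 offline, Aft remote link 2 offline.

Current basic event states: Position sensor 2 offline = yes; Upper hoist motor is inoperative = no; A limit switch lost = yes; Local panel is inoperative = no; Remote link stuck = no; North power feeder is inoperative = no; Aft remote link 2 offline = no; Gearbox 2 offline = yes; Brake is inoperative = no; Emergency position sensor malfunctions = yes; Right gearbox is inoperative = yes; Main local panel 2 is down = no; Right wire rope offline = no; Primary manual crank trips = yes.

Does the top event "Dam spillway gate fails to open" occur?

Yes

Backup hoist down [OR]: Remote link stuck=not, Right wire rope offline=not, A limit switch lost=occurs → at least one input occurs → occurs.
Power feed fails [AND]: Emergency position sensor malfunctions=occurs, Backup hoist down=occurs, Primary manual crank trips=occurs, Brake is inoperative=not → not all inputs occur → does not occur.
Control chain fails [OR]: Right gearbox is inoperative=occurs, Power feed fails=not → at least one input occurs → occurs.
Hoist path down [OR]: Local panel is inoperative=not, Control chain fails=occurs → at least one input occurs → occurs.
Remote branch inoperative [OR]: Hoist path down=occurs, North power feeder is inoperative=not → at least one input occurs → occurs.
Local branch down [OR]: Gearbox 2 offline=occurs, Position sensor 2 offline=occurs → at least one input occurs → occurs.
Backup hoist 2 down [AND]: Local branch down=occurs, Aft remote link 2 offline=not → not all inputs occur → does not occur.
Power feed 2 unavailable [OR]: Upper hoist motor is inoperative=not, Main local panel 2 is down=not, Backup hoist 2 down=not → no input occurs → does not occur.
Dam spillway gate fails to open [OR]: Remote branch inoperative=occurs, Power feed 2 unavailable=not → at least one input occurs → occurs.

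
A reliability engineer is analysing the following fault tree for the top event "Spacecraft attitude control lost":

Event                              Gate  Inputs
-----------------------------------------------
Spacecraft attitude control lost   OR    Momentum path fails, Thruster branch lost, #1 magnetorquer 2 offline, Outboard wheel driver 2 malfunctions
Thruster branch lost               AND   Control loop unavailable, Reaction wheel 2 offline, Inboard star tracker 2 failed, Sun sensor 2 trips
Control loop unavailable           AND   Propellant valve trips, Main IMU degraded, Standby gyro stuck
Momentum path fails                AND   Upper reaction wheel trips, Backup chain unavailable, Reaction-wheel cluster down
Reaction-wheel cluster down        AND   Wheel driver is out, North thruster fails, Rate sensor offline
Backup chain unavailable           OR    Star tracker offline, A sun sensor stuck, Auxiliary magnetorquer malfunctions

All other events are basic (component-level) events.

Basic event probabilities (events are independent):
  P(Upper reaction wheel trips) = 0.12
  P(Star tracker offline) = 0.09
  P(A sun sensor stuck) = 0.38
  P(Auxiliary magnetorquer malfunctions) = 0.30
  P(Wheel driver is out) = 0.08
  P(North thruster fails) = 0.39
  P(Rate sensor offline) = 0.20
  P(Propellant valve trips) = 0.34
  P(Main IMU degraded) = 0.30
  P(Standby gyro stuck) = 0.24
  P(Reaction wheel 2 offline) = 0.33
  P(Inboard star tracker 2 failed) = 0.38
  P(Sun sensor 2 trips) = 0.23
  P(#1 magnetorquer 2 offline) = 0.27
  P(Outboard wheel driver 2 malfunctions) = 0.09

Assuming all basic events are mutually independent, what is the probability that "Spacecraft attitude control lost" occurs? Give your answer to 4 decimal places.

P(Backup chain unavailable) [OR] = 1 − (1−0.09) × (1−0.38) × (1−0.30) = 0.605060
P(Reaction-wheel cluster down) [AND] = 0.08 × 0.39 × 0.20 = 0.006240
P(Momentum path fails) [AND] = 0.12 × 0.605060 × 0.006240 = 0.000453
P(Control loop unavailable) [AND] = 0.34 × 0.30 × 0.24 = 0.024480
P(Thruster branch lost) [AND] = 0.024480 × 0.33 × 0.38 × 0.23 = 0.000706
P(Spacecraft attitude control lost) [OR] = 1 − (1−0.000453) × (1−0.000706) × (1−0.27) × (1−0.09) = 0.336470
Rounded to 4 decimal places: P(Spacecraft attitude control lost) ≈ 0.3365.

0.3365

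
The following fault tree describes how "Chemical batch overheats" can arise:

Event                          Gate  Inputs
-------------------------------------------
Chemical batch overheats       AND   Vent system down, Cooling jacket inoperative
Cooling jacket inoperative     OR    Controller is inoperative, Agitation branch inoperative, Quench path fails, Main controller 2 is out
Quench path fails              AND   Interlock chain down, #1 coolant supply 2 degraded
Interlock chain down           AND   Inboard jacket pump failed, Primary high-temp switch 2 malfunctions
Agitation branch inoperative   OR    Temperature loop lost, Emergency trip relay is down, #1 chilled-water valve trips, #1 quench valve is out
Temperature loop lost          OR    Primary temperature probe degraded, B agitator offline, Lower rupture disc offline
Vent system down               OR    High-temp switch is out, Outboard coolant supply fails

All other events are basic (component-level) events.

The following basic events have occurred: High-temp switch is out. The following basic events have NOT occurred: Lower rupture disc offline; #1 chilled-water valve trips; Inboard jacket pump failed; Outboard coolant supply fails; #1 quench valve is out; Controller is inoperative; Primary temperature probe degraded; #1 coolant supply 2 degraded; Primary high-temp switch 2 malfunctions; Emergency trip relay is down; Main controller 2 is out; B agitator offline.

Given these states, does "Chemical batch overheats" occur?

No

Vent system down [OR]: High-temp switch is out=occurs, Outboard coolant supply fails=not → at least one input occurs → occurs.
Temperature loop lost [OR]: Primary temperature probe degraded=not, B agitator offline=not, Lower rupture disc offline=not → no input occurs → does not occur.
Agitation branch inoperative [OR]: Temperature loop lost=not, Emergency trip relay is down=not, #1 chilled-water valve trips=not, #1 quench valve is out=not → no input occurs → does not occur.
Interlock chain down [AND]: Inboard jacket pump failed=not, Primary high-temp switch 2 malfunctions=not → not all inputs occur → does not occur.
Quench path fails [AND]: Interlock chain down=not, #1 coolant supply 2 degraded=not → not all inputs occur → does not occur.
Cooling jacket inoperative [OR]: Controller is inoperative=not, Agitation branch inoperative=not, Quench path fails=not, Main controller 2 is out=not → no input occurs → does not occur.
Chemical batch overheats [AND]: Vent system down=occurs, Cooling jacket inoperative=not → not all inputs occur → does not occur.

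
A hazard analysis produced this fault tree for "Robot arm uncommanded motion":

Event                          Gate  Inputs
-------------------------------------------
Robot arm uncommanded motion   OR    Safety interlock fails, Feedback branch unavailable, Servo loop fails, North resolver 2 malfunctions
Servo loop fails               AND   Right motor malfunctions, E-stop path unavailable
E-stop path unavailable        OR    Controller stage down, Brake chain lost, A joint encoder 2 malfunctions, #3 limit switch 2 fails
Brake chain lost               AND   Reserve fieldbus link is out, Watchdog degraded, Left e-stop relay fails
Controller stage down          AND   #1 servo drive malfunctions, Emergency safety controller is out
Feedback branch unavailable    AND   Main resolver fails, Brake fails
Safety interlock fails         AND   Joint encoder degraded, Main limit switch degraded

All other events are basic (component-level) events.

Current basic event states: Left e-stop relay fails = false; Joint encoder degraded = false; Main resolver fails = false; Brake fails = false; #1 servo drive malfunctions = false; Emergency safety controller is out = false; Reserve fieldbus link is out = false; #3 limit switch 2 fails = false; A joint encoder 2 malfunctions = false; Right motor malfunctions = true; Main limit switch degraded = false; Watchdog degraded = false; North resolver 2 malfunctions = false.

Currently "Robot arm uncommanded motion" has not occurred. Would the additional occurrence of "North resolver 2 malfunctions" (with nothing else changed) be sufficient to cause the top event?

Counterfactual: set "North resolver 2 malfunctions" to occurred.
Safety interlock fails [AND]: Joint encoder degraded=not, Main limit switch degraded=not → not all inputs occur → does not occur.
Feedback branch unavailable [AND]: Main resolver fails=not, Brake fails=not → not all inputs occur → does not occur.
Controller stage down [AND]: #1 servo drive malfunctions=not, Emergency safety controller is out=not → not all inputs occur → does not occur.
Brake chain lost [AND]: Reserve fieldbus link is out=not, Watchdog degraded=not, Left e-stop relay fails=not → not all inputs occur → does not occur.
E-stop path unavailable [OR]: Controller stage down=not, Brake chain lost=not, A joint encoder 2 malfunctions=not, #3 limit switch 2 fails=not → no input occurs → does not occur.
Servo loop fails [AND]: Right motor malfunctions=occurs, E-stop path unavailable=not → not all inputs occur → does not occur.
Robot arm uncommanded motion [OR]: Safety interlock fails=not, Feedback branch unavailable=not, Servo loop fails=not, North resolver 2 malfunctions=occurs → at least one input occurs → occurs.

Yes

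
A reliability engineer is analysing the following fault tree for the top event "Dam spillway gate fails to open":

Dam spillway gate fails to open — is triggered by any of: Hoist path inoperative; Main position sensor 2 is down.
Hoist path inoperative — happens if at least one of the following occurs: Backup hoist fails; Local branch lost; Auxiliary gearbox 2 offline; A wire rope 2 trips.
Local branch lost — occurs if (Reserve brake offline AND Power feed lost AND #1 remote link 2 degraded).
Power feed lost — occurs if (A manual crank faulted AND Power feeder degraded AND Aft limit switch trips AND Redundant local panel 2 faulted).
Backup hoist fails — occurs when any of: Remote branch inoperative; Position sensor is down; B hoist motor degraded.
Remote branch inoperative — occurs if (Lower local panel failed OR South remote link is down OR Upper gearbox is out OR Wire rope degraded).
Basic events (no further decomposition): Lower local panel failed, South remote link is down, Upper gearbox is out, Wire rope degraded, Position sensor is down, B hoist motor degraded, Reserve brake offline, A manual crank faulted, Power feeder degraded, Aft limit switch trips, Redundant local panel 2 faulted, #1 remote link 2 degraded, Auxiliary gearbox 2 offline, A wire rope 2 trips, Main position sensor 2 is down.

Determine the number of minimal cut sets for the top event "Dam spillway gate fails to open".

Remote branch inoperative [OR]: union of children's cut sets → 4 cut set(s).
Backup hoist fails [OR]: union of children's cut sets → 6 cut set(s).
Power feed lost [AND]: one cut set from each child combined → 1 × 1 × 1 × 1 = 1 cut set(s).
Local branch lost [AND]: one cut set from each child combined → 1 × 1 × 1 = 1 cut set(s).
Hoist path inoperative [OR]: union of children's cut sets → 9 cut set(s).
Dam spillway gate fails to open [OR]: union of children's cut sets → 10 cut set(s).
Minimal cut sets: {Lower local panel failed}; {South remote link is down}; {Upper gearbox is out}; {Wire rope degraded}; {Position sensor is down}; {B hoist motor degraded}; {#1 remote link 2 degraded, A manual crank faulted, Aft limit switch trips, Power feeder degraded, Redundant local panel 2 faulted, Reserve brake offline}; {Auxiliary gearbox 2 offline}; {A wire rope 2 trips}; {Main position sensor 2 is down}.

10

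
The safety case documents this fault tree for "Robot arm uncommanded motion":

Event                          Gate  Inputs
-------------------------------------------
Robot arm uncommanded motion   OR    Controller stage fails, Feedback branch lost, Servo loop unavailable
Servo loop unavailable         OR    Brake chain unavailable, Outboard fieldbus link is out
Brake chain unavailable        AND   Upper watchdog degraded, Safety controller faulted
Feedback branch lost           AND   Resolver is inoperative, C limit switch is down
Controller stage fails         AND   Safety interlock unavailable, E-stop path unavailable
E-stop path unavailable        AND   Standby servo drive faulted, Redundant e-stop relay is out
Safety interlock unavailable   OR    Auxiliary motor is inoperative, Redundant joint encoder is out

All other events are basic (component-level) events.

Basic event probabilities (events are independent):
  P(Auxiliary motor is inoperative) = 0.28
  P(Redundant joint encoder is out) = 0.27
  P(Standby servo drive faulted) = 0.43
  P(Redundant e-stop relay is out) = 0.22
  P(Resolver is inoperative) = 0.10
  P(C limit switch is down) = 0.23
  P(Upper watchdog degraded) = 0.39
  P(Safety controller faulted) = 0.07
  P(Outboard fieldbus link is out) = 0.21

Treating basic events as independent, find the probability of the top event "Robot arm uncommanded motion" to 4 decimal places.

0.2829

P(Safety interlock unavailable) [OR] = 1 − (1−0.28) × (1−0.27) = 0.474400
P(E-stop path unavailable) [AND] = 0.43 × 0.22 = 0.094600
P(Controller stage fails) [AND] = 0.474400 × 0.094600 = 0.044878
P(Feedback branch lost) [AND] = 0.10 × 0.23 = 0.023000
P(Brake chain unavailable) [AND] = 0.39 × 0.07 = 0.027300
P(Servo loop unavailable) [OR] = 1 − (1−0.027300) × (1−0.21) = 0.231567
P(Robot arm uncommanded motion) [OR] = 1 − (1−0.044878) × (1−0.023000) × (1−0.231567) = 0.282934
Rounded to 4 decimal places: P(Robot arm uncommanded motion) ≈ 0.2829.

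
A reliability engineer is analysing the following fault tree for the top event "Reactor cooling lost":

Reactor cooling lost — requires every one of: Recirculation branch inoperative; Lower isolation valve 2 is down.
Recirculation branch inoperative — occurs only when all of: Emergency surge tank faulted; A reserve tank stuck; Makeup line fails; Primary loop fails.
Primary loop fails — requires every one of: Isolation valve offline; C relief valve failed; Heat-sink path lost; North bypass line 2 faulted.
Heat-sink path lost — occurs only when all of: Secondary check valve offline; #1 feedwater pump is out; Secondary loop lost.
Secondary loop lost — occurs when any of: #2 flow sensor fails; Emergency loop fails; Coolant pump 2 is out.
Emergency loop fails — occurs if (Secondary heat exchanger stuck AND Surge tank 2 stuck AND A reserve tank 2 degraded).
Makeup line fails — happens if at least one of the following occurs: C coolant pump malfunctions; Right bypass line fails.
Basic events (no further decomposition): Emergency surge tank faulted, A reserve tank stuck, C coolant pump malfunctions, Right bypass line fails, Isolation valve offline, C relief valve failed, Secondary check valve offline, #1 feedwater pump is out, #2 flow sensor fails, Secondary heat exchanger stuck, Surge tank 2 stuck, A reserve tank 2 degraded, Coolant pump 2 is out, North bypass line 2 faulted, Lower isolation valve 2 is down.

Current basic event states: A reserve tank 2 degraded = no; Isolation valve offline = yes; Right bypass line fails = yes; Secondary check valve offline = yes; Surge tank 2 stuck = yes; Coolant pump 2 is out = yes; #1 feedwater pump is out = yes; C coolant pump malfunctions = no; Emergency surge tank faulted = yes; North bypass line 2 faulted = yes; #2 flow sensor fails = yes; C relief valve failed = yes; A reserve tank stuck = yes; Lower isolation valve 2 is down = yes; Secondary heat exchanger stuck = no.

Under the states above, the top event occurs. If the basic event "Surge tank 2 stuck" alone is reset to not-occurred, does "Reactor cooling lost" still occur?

Counterfactual: set "Surge tank 2 stuck" to not occurred.
Makeup line fails [OR]: C coolant pump malfunctions=not, Right bypass line fails=occurs → at least one input occurs → occurs.
Emergency loop fails [AND]: Secondary heat exchanger stuck=not, Surge tank 2 stuck=not, A reserve tank 2 degraded=not → not all inputs occur → does not occur.
Secondary loop lost [OR]: #2 flow sensor fails=occurs, Emergency loop fails=not, Coolant pump 2 is out=occurs → at least one input occurs → occurs.
Heat-sink path lost [AND]: Secondary check valve offline=occurs, #1 feedwater pump is out=occurs, Secondary loop lost=occurs → all inputs occur → occurs.
Primary loop fails [AND]: Isolation valve offline=occurs, C relief valve failed=occurs, Heat-sink path lost=occurs, North bypass line 2 faulted=occurs → all inputs occur → occurs.
Recirculation branch inoperative [AND]: Emergency surge tank faulted=occurs, A reserve tank stuck=occurs, Makeup line fails=occurs, Primary loop fails=occurs → all inputs occur → occurs.
Reactor cooling lost [AND]: Recirculation branch inoperative=occurs, Lower isolation valve 2 is down=occurs → all inputs occur → occurs.

Yes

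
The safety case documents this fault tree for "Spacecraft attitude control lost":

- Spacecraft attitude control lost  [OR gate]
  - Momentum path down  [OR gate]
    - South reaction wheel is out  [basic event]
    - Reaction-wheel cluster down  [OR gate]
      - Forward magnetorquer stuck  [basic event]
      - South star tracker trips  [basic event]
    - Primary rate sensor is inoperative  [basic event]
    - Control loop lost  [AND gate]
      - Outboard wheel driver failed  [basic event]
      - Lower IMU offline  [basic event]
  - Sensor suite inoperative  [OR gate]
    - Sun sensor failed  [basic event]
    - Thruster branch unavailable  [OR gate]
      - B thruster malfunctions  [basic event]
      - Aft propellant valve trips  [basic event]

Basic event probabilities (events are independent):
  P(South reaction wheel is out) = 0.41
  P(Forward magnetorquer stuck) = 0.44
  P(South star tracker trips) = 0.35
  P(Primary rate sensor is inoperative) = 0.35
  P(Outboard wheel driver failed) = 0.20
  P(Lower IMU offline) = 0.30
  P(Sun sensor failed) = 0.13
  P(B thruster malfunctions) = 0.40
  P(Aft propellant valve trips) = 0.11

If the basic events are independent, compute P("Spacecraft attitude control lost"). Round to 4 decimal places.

P(Reaction-wheel cluster down) [OR] = 1 − (1−0.44) × (1−0.35) = 0.636000
P(Control loop lost) [AND] = 0.20 × 0.30 = 0.060000
P(Momentum path down) [OR] = 1 − (1−0.41) × (1−0.636000) × (1−0.35) × (1−0.060000) = 0.868782
P(Thruster branch unavailable) [OR] = 1 − (1−0.40) × (1−0.11) = 0.466000
P(Sensor suite inoperative) [OR] = 1 − (1−0.13) × (1−0.466000) = 0.535420
P(Spacecraft attitude control lost) [OR] = 1 − (1−0.868782) × (1−0.535420) = 0.939039
Rounded to 4 decimal places: P(Spacecraft attitude control lost) ≈ 0.9390.

0.9390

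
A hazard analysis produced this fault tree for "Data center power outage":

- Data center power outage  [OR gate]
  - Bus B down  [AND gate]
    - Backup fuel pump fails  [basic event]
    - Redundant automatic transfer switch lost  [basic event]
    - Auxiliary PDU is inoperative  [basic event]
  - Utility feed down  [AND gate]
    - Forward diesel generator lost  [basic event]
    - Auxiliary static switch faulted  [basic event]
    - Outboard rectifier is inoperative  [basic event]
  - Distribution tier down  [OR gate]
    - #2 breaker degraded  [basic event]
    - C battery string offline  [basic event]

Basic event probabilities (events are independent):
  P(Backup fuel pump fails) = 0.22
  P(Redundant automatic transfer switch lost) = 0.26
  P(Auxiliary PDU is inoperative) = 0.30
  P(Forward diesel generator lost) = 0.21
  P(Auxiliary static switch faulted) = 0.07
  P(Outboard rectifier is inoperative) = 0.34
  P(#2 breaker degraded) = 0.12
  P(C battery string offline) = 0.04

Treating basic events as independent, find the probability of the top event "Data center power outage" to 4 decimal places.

P(Bus B down) [AND] = 0.22 × 0.26 × 0.30 = 0.017160
P(Utility feed down) [AND] = 0.21 × 0.07 × 0.34 = 0.004998
P(Distribution tier down) [OR] = 1 − (1−0.12) × (1−0.04) = 0.155200
P(Data center power outage) [OR] = 1 − (1−0.017160) × (1−0.004998) × (1−0.155200) = 0.173847
Rounded to 4 decimal places: P(Data center power outage) ≈ 0.1738.

0.1738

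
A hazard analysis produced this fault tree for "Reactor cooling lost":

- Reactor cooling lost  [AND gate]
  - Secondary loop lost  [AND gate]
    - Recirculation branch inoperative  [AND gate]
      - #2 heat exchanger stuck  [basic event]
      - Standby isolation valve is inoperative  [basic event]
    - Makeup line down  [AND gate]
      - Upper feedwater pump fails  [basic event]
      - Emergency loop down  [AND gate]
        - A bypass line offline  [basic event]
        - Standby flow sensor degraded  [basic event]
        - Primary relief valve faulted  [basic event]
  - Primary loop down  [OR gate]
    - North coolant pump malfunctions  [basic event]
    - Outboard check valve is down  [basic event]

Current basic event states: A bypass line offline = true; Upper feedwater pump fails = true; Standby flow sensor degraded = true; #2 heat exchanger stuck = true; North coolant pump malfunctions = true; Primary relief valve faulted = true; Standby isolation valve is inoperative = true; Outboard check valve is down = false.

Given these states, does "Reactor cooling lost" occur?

Recirculation branch inoperative [AND]: #2 heat exchanger stuck=occurs, Standby isolation valve is inoperative=occurs → all inputs occur → occurs.
Emergency loop down [AND]: A bypass line offline=occurs, Standby flow sensor degraded=occurs, Primary relief valve faulted=occurs → all inputs occur → occurs.
Makeup line down [AND]: Upper feedwater pump fails=occurs, Emergency loop down=occurs → all inputs occur → occurs.
Secondary loop lost [AND]: Recirculation branch inoperative=occurs, Makeup line down=occurs → all inputs occur → occurs.
Primary loop down [OR]: North coolant pump malfunctions=occurs, Outboard check valve is down=not → at least one input occurs → occurs.
Reactor cooling lost [AND]: Secondary loop lost=occurs, Primary loop down=occurs → all inputs occur → occurs.

Yes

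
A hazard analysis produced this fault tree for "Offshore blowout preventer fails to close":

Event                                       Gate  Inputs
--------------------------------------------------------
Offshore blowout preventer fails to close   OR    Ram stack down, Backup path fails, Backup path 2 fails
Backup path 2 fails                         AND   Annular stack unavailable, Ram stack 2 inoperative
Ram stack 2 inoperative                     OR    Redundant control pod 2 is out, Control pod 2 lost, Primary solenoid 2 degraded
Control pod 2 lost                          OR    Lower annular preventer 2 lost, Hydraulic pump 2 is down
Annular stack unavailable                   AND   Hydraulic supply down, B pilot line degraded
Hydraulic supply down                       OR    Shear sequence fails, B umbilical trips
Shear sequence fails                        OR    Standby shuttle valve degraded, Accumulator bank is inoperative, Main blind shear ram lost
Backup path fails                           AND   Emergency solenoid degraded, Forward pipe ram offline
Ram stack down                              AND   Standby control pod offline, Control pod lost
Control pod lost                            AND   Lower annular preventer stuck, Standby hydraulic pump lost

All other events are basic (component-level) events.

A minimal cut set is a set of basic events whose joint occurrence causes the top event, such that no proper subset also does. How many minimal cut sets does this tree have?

Control pod lost [AND]: one cut set from each child combined → 1 × 1 = 1 cut set(s).
Ram stack down [AND]: one cut set from each child combined → 1 × 1 = 1 cut set(s).
Backup path fails [AND]: one cut set from each child combined → 1 × 1 = 1 cut set(s).
Shear sequence fails [OR]: union of children's cut sets → 3 cut set(s).
Hydraulic supply down [OR]: union of children's cut sets → 4 cut set(s).
Annular stack unavailable [AND]: one cut set from each child combined → 4 × 1 = 4 cut set(s).
Control pod 2 lost [OR]: union of children's cut sets → 2 cut set(s).
Ram stack 2 inoperative [OR]: union of children's cut sets → 4 cut set(s).
Backup path 2 fails [AND]: one cut set from each child combined → 4 × 4 = 16 cut set(s).
Offshore blowout preventer fails to close [OR]: union of children's cut sets → 18 cut set(s).

18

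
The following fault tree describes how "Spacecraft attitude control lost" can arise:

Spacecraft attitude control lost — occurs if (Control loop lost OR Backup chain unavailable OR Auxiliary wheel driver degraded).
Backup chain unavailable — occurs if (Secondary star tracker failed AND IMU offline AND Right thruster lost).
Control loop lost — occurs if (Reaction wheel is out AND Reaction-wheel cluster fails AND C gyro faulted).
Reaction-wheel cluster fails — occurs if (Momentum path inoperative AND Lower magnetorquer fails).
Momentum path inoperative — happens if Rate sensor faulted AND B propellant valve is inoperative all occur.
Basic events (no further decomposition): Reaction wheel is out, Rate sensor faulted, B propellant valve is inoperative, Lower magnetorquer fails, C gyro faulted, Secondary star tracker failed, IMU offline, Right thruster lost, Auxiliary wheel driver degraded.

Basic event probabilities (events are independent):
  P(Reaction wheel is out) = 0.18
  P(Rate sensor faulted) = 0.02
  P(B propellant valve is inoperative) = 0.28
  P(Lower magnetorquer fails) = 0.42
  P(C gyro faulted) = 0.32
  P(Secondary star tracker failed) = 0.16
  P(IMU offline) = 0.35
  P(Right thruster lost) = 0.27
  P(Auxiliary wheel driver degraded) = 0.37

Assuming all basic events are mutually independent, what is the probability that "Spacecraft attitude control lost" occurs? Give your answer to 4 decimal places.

P(Momentum path inoperative) [AND] = 0.02 × 0.28 = 0.005600
P(Reaction-wheel cluster fails) [AND] = 0.005600 × 0.42 = 0.002352
P(Control loop lost) [AND] = 0.18 × 0.002352 × 0.32 = 0.000135
P(Backup chain unavailable) [AND] = 0.16 × 0.35 × 0.27 = 0.015120
P(Spacecraft attitude control lost) [OR] = 1 − (1−0.000135) × (1−0.015120) × (1−0.37) = 0.379609
Rounded to 4 decimal places: P(Spacecraft attitude control lost) ≈ 0.3796.

0.3796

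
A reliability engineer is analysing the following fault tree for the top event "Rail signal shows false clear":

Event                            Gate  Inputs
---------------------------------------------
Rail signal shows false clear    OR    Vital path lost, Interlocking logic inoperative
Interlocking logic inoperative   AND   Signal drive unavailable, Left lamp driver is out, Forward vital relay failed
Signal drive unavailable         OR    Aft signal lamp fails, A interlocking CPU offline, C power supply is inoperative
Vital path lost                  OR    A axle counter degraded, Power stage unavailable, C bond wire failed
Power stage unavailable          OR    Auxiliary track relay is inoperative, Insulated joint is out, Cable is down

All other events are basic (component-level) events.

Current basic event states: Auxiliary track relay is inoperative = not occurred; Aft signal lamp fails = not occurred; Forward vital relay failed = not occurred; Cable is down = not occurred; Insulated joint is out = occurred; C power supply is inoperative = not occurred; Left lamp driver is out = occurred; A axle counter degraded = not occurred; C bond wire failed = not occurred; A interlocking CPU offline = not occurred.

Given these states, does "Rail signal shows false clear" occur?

Yes

Power stage unavailable [OR]: Auxiliary track relay is inoperative=not, Insulated joint is out=occurs, Cable is down=not → at least one input occurs → occurs.
Vital path lost [OR]: A axle counter degraded=not, Power stage unavailable=occurs, C bond wire failed=not → at least one input occurs → occurs.
Signal drive unavailable [OR]: Aft signal lamp fails=not, A interlocking CPU offline=not, C power supply is inoperative=not → no input occurs → does not occur.
Interlocking logic inoperative [AND]: Signal drive unavailable=not, Left lamp driver is out=occurs, Forward vital relay failed=not → not all inputs occur → does not occur.
Rail signal shows false clear [OR]: Vital path lost=occurs, Interlocking logic inoperative=not → at least one input occurs → occurs.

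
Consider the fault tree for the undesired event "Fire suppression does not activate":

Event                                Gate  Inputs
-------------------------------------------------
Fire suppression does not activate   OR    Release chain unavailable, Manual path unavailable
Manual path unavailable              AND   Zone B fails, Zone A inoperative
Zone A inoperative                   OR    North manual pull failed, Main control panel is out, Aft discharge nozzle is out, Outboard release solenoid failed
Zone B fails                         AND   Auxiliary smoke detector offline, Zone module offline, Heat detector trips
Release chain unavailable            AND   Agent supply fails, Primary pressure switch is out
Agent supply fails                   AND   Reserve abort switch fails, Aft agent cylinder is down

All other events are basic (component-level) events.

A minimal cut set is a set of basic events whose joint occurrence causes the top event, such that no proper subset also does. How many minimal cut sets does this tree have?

5

Agent supply fails [AND]: one cut set from each child combined → 1 × 1 = 1 cut set(s).
Release chain unavailable [AND]: one cut set from each child combined → 1 × 1 = 1 cut set(s).
Zone B fails [AND]: one cut set from each child combined → 1 × 1 × 1 = 1 cut set(s).
Zone A inoperative [OR]: union of children's cut sets → 4 cut set(s).
Manual path unavailable [AND]: one cut set from each child combined → 1 × 4 = 4 cut set(s).
Fire suppression does not activate [OR]: union of children's cut sets → 5 cut set(s).
Minimal cut sets: {Aft agent cylinder is down, Primary pressure switch is out, Reserve abort switch fails}; {Auxiliary smoke detector offline, Heat detector trips, North manual pull failed, Zone module offline}; {Auxiliary smoke detector offline, Heat detector trips, Main control panel is out, Zone module offline}; {Aft discharge nozzle is out, Auxiliary smoke detector offline, Heat detector trips, Zone module offline}; {Auxiliary smoke detector offline, Heat detector trips, Outboard release solenoid failed, Zone module offline}.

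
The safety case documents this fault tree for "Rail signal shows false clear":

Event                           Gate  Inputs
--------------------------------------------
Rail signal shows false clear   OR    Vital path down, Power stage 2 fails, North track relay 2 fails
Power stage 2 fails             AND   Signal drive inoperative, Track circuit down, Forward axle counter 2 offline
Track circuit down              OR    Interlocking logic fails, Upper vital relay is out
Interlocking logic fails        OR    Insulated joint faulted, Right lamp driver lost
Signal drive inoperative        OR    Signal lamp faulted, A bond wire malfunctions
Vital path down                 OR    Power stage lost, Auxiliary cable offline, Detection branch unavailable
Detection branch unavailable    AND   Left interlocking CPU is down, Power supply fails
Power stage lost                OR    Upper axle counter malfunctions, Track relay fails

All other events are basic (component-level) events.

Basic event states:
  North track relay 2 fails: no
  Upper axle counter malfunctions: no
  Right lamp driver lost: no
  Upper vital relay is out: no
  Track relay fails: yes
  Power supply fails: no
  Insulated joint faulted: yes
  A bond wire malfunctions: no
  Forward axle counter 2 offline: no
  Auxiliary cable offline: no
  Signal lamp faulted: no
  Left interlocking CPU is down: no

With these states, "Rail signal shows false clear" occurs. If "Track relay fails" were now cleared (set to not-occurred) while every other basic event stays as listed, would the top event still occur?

No

Counterfactual: set "Track relay fails" to not occurred.
Power stage lost [OR]: Upper axle counter malfunctions=not, Track relay fails=not → no input occurs → does not occur.
Detection branch unavailable [AND]: Left interlocking CPU is down=not, Power supply fails=not → not all inputs occur → does not occur.
Vital path down [OR]: Power stage lost=not, Auxiliary cable offline=not, Detection branch unavailable=not → no input occurs → does not occur.
Signal drive inoperative [OR]: Signal lamp faulted=not, A bond wire malfunctions=not → no input occurs → does not occur.
Interlocking logic fails [OR]: Insulated joint faulted=occurs, Right lamp driver lost=not → at least one input occurs → occurs.
Track circuit down [OR]: Interlocking logic fails=occurs, Upper vital relay is out=not → at least one input occurs → occurs.
Power stage 2 fails [AND]: Signal drive inoperative=not, Track circuit down=occurs, Forward axle counter 2 offline=not → not all inputs occur → does not occur.
Rail signal shows false clear [OR]: Vital path down=not, Power stage 2 fails=not, North track relay 2 fails=not → no input occurs → does not occur.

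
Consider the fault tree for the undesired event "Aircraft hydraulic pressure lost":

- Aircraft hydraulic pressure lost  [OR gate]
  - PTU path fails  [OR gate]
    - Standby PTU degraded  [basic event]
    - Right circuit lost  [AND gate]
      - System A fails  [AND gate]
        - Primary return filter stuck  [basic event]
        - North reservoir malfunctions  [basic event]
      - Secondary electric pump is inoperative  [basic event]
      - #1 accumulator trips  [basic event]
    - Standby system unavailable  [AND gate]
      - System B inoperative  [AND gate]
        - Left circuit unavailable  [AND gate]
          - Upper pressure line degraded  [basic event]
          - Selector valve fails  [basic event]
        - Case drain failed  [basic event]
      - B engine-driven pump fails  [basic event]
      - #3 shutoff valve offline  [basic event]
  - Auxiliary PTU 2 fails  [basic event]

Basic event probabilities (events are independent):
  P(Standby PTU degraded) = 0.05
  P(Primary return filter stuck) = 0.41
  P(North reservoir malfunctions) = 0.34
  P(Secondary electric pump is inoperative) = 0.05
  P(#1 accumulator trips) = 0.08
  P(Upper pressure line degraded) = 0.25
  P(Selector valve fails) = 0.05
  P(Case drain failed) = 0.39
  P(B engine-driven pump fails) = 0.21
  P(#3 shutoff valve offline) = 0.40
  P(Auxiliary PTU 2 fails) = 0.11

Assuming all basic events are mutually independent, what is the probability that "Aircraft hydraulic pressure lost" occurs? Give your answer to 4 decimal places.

0.1553

P(System A fails) [AND] = 0.41 × 0.34 = 0.139400
P(Right circuit lost) [AND] = 0.139400 × 0.05 × 0.08 = 0.000558
P(Left circuit unavailable) [AND] = 0.25 × 0.05 = 0.012500
P(System B inoperative) [AND] = 0.012500 × 0.39 = 0.004875
P(Standby system unavailable) [AND] = 0.004875 × 0.21 × 0.40 = 0.000410
P(PTU path fails) [OR] = 1 − (1−0.05) × (1−0.000558) × (1−0.000410) = 0.050919
P(Aircraft hydraulic pressure lost) [OR] = 1 − (1−0.050919) × (1−0.11) = 0.155318
Rounded to 4 decimal places: P(Aircraft hydraulic pressure lost) ≈ 0.1553.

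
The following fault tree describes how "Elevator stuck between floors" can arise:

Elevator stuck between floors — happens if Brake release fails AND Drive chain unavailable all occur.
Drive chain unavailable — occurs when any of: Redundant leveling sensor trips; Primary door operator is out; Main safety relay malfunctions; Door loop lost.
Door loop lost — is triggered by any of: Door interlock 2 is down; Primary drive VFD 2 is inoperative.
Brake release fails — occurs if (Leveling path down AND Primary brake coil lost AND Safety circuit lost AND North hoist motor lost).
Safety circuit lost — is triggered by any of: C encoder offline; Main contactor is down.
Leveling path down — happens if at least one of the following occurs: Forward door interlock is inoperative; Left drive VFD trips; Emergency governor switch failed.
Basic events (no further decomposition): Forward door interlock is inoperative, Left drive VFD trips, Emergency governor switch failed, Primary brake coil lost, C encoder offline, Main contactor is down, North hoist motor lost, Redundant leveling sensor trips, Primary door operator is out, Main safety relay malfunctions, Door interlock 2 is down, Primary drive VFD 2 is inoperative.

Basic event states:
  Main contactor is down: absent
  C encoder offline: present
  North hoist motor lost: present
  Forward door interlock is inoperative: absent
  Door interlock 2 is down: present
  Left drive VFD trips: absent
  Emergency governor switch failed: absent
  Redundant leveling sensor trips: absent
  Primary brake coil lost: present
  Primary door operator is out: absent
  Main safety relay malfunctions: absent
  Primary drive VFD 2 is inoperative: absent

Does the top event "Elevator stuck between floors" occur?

Leveling path down [OR]: Forward door interlock is inoperative=not, Left drive VFD trips=not, Emergency governor switch failed=not → no input occurs → does not occur.
Safety circuit lost [OR]: C encoder offline=occurs, Main contactor is down=not → at least one input occurs → occurs.
Brake release fails [AND]: Leveling path down=not, Primary brake coil lost=occurs, Safety circuit lost=occurs, North hoist motor lost=occurs → not all inputs occur → does not occur.
Door loop lost [OR]: Door interlock 2 is down=occurs, Primary drive VFD 2 is inoperative=not → at least one input occurs → occurs.
Drive chain unavailable [OR]: Redundant leveling sensor trips=not, Primary door operator is out=not, Main safety relay malfunctions=not, Door loop lost=occurs → at least one input occurs → occurs.
Elevator stuck between floors [AND]: Brake release fails=not, Drive chain unavailable=occurs → not all inputs occur → does not occur.

No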